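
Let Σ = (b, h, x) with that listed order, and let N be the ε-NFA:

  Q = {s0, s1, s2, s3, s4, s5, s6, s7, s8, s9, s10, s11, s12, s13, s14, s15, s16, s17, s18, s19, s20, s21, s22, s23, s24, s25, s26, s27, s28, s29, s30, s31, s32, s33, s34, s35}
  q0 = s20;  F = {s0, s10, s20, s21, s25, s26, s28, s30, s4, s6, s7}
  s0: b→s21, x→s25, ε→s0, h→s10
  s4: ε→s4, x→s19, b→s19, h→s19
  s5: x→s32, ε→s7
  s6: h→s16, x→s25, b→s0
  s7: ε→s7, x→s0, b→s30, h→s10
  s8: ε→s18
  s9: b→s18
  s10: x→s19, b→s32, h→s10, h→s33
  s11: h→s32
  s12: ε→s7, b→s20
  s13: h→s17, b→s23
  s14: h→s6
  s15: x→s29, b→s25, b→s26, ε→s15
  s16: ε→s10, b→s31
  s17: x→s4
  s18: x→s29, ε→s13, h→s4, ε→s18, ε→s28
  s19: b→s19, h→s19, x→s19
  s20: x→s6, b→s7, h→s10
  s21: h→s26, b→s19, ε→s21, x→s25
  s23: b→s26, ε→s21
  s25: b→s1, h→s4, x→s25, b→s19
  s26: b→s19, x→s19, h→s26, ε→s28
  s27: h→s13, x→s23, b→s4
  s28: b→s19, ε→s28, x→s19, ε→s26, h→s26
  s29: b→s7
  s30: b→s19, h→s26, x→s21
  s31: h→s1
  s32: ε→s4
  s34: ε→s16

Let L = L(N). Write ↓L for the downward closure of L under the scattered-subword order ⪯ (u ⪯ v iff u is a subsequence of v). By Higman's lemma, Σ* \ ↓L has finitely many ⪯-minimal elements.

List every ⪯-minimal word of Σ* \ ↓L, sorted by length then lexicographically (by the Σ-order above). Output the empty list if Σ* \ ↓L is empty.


min(Σ*\↓L) = [hx, bbb, hbb, hbh, xxb, xxhh].

|Q|=36, |F|=11, |δ|=76 (18 ε).
min D↑ (11 st, q0=0, F={7}): 0:b→1,h→2,x→3 1:b→4,h→2,x→5 2:b→6,h→2,x→7 3:b→5,h→2,x→8 4:b→7,h→9,x→10 5:b→10,h→2,x→8 6:b→7,h→7,x→7 7:b→7,h→7,x→7 8:b→7,h→6,x→8 9:b→7,h→9,x→7 10:b→7,h→9,x→8 (ε-aug+det+¬).
'hx': run [17, 10, 1] end={s19} — reject; 2/2 deletions ∈↓L.
'bbb': |S_i|=[17, 14, 9, 2] end={s1,s19} ∉↓L; 3/3 single-dels accept.
'hbb': N↓-sim [17, 10, 5, 1] end={s19} — reject; 3/3 del acc.
'hbh': N↓-sim [17, 10, 5, 2] end={s1,s19} ∉↓L; 3/3 del acc.
'xxb': N↓-sim [17, 14, 4, 2] end={s1,s19} rej; 3/3 del acc.
'xxhh': N↓-sim [17, 14, 4, 2, 1] end={s19} ∉↓L; 4/4 deletions ∈↓L.
6 minimals (antichain).


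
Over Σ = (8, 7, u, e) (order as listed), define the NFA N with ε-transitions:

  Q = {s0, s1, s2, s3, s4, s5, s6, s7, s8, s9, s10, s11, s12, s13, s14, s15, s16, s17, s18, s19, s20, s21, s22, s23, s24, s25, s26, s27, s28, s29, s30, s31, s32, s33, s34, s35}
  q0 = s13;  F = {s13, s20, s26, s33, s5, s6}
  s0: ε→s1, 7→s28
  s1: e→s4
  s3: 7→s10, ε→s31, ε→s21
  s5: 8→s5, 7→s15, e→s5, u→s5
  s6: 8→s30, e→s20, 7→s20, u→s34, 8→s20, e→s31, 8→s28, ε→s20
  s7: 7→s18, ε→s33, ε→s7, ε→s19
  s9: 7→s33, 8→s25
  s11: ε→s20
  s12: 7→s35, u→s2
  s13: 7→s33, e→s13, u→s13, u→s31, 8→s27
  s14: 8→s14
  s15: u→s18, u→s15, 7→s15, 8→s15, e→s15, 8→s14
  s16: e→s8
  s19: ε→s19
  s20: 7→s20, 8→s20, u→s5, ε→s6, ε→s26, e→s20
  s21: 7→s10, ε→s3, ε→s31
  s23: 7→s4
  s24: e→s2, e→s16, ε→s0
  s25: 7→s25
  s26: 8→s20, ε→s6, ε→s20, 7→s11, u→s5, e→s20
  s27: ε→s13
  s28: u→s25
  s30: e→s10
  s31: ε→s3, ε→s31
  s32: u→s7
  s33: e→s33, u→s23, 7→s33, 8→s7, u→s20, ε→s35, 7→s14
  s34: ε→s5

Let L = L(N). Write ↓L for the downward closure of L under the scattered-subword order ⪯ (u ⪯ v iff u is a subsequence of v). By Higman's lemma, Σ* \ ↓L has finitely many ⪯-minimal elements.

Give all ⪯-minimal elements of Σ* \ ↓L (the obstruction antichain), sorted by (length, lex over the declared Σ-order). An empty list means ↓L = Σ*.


A = [7uu7].

|Q|=36, |F|=6, |δ|=75 (21 ε).
min D↑ (5 st, q0=0, F={4}): 0:8→0,7→1,u→0,e→0 1:8→1,7→1,u→2,e→1 2:8→2,7→2,u→3,e→2 3:8→3,7→4,u→3,e→3 4:8→4,7→4,u→4,e→4.
'7uu7': |S_i|=[24, 22, 18, 6, 4] end={s14,s15,s18,s25} rej; 4/4 deletions ∈↓L.
1 minimals (antichain).


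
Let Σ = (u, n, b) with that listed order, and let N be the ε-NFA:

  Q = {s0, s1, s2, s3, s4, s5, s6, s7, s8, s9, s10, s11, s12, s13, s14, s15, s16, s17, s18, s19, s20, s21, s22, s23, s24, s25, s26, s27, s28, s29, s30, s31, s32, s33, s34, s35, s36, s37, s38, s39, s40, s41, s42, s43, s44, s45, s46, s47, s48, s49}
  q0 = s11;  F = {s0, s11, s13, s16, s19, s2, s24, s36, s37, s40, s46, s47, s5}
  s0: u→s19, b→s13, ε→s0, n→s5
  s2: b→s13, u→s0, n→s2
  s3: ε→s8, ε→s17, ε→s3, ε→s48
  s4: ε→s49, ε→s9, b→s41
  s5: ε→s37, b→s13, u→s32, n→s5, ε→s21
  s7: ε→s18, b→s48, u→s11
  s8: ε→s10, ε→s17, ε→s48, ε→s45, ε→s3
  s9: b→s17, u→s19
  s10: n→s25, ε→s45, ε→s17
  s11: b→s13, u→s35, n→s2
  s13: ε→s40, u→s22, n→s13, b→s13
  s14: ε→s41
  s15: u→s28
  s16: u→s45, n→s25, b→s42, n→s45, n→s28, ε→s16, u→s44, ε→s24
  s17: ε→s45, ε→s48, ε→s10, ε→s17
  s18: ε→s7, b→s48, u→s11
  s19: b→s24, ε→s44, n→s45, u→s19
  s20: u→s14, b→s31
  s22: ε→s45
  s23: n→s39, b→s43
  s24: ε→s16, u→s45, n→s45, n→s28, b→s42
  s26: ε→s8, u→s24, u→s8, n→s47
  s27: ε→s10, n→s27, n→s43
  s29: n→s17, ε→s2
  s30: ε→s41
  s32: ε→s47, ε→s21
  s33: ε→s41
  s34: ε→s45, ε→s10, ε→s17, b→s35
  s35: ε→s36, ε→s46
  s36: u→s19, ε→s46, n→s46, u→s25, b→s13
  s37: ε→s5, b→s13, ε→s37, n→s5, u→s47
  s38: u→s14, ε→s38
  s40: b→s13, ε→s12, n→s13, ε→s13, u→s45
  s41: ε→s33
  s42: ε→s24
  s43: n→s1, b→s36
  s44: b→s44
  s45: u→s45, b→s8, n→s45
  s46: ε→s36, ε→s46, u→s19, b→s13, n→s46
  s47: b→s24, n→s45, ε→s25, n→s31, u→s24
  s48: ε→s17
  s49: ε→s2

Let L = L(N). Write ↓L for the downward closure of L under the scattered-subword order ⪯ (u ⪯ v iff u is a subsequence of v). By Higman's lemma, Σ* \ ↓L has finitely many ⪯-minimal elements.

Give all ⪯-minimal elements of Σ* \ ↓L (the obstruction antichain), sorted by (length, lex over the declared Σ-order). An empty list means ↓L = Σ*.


min(Σ*\↓L) = [bu, uun, nunuuu].

|Q|=50, |F|=13, |δ|=126 (54 ε).
min D↑ (10 st, q0=0, F={6}): 0:u→1,n→2,b→3 1:u→4,n→1,b→3 2:u→5,n→2,b→3 3:u→6,n→3,b→3 4:u→4,n→6,b→7 5:u→4,n→8,b→3 6:u→6,n→6,b→6 7:u→6,n→6,b→7 8:u→9,n→8,b→3 9:u→7,n→6,b→7.
'bu': |S_i|=[29, 16, 9] end={s10,s17,s22,s25,s3,s44,s45,s48,s8} — reject; 2/2 del acc.
'uun': N↓-sim [29, 27, 18, 9] end={s10,s17,s25,s28,s3,s31,s45,s48,s8} rej; 3/3 deletions ∈↓L.
'nunuuu': run [29, 27, 24, 22, 17, 12, 8] end={s10,s17,s25,s3,s44,s45,s48,s8} rej; 6/6 single-dels accept.
3 obstructions.


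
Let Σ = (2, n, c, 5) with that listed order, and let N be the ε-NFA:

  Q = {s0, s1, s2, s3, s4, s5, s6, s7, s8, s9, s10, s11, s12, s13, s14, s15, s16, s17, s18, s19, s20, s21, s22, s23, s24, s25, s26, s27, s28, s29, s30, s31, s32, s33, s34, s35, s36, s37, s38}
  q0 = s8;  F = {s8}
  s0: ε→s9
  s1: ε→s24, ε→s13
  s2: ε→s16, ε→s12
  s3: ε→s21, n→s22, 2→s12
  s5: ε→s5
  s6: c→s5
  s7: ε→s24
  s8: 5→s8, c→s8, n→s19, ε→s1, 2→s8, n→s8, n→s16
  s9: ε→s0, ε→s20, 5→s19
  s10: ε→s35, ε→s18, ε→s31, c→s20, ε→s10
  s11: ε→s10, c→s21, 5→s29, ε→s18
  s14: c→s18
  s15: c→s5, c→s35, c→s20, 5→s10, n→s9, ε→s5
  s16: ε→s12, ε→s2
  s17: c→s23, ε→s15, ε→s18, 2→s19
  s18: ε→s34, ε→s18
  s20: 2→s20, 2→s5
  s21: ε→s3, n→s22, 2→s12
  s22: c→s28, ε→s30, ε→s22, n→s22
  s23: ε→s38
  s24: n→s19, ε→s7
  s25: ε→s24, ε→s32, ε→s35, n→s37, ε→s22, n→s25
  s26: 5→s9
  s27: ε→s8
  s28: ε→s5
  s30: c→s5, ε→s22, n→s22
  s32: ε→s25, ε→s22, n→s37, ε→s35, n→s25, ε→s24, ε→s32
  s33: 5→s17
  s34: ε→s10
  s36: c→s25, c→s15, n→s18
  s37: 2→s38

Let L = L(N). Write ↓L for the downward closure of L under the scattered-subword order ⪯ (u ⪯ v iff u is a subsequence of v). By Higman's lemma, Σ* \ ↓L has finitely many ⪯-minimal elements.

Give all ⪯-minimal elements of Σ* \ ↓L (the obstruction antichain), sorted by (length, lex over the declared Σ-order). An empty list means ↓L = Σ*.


|Q|=39, |F|=1, |δ|=82 (42 ε).
min D↑ (1 st, q0=0, F={}): 0:2→0,n→0,c→0,5→0 (ε-aug+det+¬).
L(D↑) = ∅ ⇒ ↓L = Σ*.

Antichain: [].


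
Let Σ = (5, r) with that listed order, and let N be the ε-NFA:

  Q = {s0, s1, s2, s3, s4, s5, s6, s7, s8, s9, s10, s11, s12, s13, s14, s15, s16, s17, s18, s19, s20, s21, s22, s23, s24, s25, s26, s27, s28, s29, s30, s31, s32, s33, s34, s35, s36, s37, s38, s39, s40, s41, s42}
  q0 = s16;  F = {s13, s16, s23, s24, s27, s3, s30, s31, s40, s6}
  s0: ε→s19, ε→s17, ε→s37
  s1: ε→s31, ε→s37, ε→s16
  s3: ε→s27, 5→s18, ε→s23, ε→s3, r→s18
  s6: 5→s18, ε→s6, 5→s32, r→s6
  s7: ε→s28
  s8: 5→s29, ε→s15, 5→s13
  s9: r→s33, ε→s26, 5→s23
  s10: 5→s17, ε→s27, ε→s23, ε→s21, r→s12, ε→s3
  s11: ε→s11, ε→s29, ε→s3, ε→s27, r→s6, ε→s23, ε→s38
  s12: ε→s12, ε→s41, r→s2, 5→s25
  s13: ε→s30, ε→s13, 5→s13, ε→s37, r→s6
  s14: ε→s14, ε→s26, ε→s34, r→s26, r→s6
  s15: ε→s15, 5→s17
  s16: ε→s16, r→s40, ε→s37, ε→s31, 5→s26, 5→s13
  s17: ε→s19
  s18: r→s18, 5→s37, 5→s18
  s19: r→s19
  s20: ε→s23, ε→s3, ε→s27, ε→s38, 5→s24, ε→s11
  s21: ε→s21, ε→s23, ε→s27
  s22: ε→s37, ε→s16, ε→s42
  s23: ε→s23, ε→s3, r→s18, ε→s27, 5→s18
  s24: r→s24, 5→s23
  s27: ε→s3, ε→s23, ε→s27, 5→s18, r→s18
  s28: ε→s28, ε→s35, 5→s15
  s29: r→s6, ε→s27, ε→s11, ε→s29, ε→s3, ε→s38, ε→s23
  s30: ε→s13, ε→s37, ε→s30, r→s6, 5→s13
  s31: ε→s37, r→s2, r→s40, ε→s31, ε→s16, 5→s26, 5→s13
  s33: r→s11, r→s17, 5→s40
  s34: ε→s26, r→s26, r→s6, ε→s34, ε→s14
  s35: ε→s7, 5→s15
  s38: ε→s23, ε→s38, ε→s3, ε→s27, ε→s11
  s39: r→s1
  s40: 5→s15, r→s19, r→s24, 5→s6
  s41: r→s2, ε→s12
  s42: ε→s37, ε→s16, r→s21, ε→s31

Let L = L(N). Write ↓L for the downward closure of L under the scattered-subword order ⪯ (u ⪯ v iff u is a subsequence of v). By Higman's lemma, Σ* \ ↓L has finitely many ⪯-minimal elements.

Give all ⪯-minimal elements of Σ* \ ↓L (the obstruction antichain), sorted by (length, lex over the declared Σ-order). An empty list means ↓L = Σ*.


|Q|=43, |F|=10, |δ|=134 (80 ε).
min D↑ (7 st, q0=0, F={5}): 0:5→1,r→2 1:5→1,r→3 2:5→3,r→4 3:5→5,r→3 4:5→6,r→4 5:5→5,r→5 6:5→5,r→5 [Hopcroft].
'5r5': |S_i|=[18, 13, 5, 3] end={s18,s32,s37} ∉↓L; 3/3 single-dels accept.
'r55': |S_i|=[18, 13, 10, 5] end={s17,s18,s19,s32,s37} rej; 3/3 deletions ∈↓L.
'rr5r': N↓-sim [18, 13, 9, 6, 2] end={s18,s37} — reject; 4/4 single-dels accept.
3 obstructions.

Antichain: [5r5, r55, rr5r].


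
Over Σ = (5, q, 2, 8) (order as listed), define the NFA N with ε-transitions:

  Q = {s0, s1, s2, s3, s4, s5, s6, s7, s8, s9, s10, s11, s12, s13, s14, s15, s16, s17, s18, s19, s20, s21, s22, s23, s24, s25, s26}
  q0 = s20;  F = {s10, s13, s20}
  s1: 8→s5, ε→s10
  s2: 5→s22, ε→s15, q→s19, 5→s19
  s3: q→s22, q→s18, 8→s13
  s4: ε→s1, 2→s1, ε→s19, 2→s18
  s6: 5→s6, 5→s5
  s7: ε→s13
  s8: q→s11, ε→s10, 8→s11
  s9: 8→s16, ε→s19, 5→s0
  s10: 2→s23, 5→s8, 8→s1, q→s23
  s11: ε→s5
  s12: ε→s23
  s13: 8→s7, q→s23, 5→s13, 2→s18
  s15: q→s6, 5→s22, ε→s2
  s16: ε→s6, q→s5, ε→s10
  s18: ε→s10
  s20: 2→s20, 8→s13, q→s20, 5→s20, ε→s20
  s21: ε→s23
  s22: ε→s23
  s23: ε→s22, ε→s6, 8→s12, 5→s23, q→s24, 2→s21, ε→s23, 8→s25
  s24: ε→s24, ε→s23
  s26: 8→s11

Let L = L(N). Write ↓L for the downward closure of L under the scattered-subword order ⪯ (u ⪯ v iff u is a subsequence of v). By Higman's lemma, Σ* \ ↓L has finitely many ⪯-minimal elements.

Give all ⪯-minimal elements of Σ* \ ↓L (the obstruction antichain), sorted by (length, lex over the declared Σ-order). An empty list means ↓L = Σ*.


|Q|=27, |F|=3, |δ|=57 (21 ε).
min D↑ (4 st, q0=0, F={2}): 0:5→0,q→0,2→0,8→1 1:5→1,q→2,2→3,8→1 2:5→2,q→2,2→2,8→2 3:5→3,q→2,2→2,8→3.
'8q': N↓-sim [16, 15, 9] end={s11,s12,s21,s22,s23,s24,s25,s5,s6} — reject; 2/2 del acc.
'822': N↓-sim [16, 15, 13, 8] end={s12,s21,s22,s23,s24,s25,s5,s6} ∉↓L; 3/3 deletions ∈↓L.
2 obstructions.

Antichain: [8q, 822].


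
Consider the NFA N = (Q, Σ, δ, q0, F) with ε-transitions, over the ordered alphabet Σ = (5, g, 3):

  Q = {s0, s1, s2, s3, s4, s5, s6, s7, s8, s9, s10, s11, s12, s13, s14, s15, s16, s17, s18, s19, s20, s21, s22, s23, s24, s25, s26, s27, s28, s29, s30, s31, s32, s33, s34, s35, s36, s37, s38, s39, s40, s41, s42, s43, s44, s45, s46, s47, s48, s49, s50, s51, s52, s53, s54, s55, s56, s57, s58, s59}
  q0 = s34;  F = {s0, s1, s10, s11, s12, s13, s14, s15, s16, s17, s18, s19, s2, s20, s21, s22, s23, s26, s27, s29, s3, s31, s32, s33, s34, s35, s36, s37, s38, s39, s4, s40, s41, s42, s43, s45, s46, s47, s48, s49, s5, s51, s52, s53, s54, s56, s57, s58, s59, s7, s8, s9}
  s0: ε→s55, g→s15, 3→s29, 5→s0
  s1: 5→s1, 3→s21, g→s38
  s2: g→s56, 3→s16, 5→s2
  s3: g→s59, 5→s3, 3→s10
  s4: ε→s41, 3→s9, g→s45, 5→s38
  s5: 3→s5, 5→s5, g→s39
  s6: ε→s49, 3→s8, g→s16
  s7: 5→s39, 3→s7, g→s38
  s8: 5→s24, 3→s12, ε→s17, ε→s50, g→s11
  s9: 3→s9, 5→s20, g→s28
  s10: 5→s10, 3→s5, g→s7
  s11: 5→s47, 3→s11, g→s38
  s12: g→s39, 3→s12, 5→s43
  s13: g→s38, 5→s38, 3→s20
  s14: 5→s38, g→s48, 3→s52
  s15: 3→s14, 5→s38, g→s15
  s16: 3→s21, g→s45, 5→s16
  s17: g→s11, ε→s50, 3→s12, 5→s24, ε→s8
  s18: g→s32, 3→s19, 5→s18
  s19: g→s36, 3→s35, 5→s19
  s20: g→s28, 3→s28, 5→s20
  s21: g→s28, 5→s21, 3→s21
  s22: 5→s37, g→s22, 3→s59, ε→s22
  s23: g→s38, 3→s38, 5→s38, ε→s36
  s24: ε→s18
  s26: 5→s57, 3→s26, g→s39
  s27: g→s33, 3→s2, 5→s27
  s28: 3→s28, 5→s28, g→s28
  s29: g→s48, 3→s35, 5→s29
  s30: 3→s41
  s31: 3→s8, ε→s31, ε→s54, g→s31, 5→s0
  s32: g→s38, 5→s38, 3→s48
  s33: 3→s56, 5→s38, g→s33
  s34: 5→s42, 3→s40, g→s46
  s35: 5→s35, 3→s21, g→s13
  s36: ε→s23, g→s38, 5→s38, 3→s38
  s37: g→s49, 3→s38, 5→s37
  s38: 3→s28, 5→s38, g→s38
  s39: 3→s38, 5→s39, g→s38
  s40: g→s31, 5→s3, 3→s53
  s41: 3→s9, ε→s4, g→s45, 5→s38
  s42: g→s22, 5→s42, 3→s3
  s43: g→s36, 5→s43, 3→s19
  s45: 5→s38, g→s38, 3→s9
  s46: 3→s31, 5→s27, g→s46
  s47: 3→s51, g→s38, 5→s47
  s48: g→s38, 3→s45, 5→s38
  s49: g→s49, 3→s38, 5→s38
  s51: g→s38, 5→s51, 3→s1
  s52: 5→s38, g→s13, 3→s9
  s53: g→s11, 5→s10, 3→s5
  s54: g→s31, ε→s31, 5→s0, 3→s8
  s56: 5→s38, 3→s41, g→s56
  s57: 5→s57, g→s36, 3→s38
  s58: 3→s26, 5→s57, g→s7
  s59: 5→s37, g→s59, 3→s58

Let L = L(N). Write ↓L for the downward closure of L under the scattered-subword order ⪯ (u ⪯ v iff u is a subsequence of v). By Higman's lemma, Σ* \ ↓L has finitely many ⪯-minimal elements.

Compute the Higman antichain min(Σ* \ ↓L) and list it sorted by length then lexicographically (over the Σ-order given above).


|Q|=60, |F|=52, |δ|=177 (15 ε).
min D↑ (49 st, q0=0, F={30}): 0:5→1,g→2,3→3 1:5→1,g→4,3→5 2:5→6,g→2,3→7 3:5→5,g→7,3→8 4:5→9,g→4,3→10 5:5→5,g→10,3→11 6:5→6,g→12,3→13 7:5→14,g→7,3→15 8:5→11,g→16,3→17 9:5→9,g→18,3→19 10:5→9,g→10,3→20 11:5→11,g→21,3→17 12:5→19,g→12,3→22 13:5→13,g→22,3→23 14:5→14,g→24,3→25 15:5→26,g→16,3→27 16:5→28,g→19,3→16 17:5→17,g→29,3→17 18:5→19,g→18,3→19 19:5→19,g→19,3→30 20:5→31,g→21,3→32 21:5→29,g→19,3→21 22:5→19,g→22,3→33 23:5→23,g→34,3→35 24:5→19,g→24,3→36 25:5→25,g→37,3→38 26:5→26,g→39,3→40 27:5→41,g→29,3→27 28:5→28,g→19,3→42 29:5→29,g→19,3→19 30:5→30,g→30,3→30 31:5→31,g→43,3→19 32:5→31,g→29,3→32 33:5→19,g→34,3→44 34:5→19,g→19,3→44 35:5→35,g→30,3→35 36:5→19,g→37,3→45 37:5→19,g→19,3→34 38:5→38,g→46,3→35 39:5→19,g→19,3→37 40:5→40,g→43,3→38 41:5→41,g→43,3→40 42:5→42,g→19,3→47 43:5→19,g→19,3→19 44:5→48,g→30,3→44 45:5→19,g→46,3→44 46:5→19,g→19,3→48 47:5→47,g→19,3→35 48:5→48,g→30,3→30 (ε-aug+det+¬).
'5g533': run [56, 45, 26, 9, 2, 1] end={s28} — reject; 5/5 single-dels accept.
'g5g53': |S_i|=[56, 49, 36, 18, 3, 1] end={s28} ∉↓L; 5/5 del acc.
'33gg3': N↓-sim [56, 50, 38, 17, 2, 1] end={s28} ∉↓L; 5/5 single-dels accept.
'g5333g': N↓-sim [56, 49, 36, 22, 13, 4, 1] end={s28} ∉↓L; 6/6 del acc.
'333g33': |S_i|=[56, 50, 38, 24, 7, 3, 1] end={s28} — reject; 6/6 single-dels accept.
5 words, ⪯-incomp.

A = [5g533, g5g53, 33gg3, g5333g, 333g33].


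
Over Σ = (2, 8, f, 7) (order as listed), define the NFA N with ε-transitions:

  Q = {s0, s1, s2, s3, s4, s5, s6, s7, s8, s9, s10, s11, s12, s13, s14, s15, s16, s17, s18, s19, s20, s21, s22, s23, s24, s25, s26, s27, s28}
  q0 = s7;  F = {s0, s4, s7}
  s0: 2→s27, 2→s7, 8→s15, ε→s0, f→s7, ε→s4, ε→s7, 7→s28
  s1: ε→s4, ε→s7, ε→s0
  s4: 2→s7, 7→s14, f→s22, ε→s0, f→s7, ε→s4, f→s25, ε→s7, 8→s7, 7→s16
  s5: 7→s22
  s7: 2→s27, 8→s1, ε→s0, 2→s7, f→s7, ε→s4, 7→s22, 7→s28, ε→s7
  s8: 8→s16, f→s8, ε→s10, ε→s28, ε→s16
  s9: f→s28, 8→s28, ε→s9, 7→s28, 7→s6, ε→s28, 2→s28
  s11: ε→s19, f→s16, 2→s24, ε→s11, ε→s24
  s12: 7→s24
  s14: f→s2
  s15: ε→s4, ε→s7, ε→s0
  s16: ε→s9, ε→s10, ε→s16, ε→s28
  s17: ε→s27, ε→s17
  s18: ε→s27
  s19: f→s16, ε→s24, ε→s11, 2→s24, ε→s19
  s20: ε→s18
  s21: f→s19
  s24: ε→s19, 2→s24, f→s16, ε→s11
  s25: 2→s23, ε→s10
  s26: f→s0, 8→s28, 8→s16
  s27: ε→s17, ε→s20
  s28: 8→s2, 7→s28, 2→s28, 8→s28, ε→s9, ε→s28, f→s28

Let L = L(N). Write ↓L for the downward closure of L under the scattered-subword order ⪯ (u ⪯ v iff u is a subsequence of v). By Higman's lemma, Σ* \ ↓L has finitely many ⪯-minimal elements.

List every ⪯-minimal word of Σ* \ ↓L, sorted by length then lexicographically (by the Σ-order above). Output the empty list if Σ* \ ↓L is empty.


A = [7].

|Q|=29, |F|=3, |δ|=85 (41 ε).
min D↑ (2 st, q0=0, F={1}): 0:2→0,8→0,f→0,7→1 1:2→1,8→1,f→1,7→1 [Hopcroft].
'7': N↓-sim [19, 8] end={s10,s14,s16,s2,s22,s28,s6,s9} ∉↓L; 1/1 deletions ∈↓L.
1 words, ⪯-incomp.


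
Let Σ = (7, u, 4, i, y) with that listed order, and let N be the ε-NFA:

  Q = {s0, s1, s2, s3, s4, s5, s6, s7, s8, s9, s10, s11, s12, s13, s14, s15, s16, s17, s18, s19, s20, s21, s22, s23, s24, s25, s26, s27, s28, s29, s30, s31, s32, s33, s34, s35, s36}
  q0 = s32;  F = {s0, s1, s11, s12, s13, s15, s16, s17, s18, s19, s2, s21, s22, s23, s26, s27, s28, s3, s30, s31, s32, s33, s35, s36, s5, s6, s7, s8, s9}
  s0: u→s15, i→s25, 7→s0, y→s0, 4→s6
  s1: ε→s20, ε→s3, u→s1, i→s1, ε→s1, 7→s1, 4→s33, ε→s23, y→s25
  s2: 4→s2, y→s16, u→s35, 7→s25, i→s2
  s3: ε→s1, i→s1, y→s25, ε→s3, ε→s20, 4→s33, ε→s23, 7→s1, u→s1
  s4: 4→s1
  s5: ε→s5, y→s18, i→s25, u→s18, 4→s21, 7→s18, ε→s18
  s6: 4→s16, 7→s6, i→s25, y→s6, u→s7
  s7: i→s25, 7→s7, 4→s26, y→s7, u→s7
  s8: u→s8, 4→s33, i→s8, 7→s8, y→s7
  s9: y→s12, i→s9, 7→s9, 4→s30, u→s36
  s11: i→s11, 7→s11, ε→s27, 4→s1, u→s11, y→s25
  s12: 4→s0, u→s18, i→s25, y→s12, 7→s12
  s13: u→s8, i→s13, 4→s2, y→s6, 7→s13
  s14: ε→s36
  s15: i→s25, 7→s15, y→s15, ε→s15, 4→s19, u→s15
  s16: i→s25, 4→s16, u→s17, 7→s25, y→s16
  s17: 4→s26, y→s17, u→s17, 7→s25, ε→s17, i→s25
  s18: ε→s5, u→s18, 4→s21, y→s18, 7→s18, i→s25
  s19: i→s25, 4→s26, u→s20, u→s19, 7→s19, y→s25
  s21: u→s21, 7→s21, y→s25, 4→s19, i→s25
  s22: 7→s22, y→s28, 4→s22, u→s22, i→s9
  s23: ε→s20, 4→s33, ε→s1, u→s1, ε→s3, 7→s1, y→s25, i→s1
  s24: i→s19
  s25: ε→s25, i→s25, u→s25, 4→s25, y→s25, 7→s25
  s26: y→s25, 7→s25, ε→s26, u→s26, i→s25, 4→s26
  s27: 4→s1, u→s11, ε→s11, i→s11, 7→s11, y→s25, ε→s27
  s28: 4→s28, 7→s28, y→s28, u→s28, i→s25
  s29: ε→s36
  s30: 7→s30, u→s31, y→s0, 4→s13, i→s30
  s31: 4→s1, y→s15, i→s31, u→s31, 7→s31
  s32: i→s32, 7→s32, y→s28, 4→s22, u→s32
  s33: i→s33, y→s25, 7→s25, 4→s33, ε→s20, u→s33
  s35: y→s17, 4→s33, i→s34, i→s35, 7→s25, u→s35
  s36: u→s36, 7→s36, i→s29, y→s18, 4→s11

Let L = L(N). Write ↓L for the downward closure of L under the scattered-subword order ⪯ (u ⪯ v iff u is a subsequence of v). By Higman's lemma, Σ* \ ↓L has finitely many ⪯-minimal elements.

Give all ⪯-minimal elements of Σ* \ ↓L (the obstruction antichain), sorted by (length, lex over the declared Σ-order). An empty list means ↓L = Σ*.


A = [yi, 4iu4y, 4i4447].

|Q|=37, |F|=29, |δ|=178 (24 ε).
min D↑ (26 st, q0=0, F={4}): 0:7→0,u→0,4→1,i→0,y→2 1:7→1,u→1,4→1,i→3,y→2 2:7→2,u→2,4→2,i→4,y→2 3:7→3,u→5,4→6,i→3,y→7 4:7→4,u→4,4→4,i→4,y→4 5:7→5,u→5,4→8,i→5,y→9 6:7→6,u→10,4→11,i→6,y→12 7:7→7,u→9,4→12,i→4,y→7 8:7→8,u→8,4→13,i→8,y→4 9:7→9,u→9,4→14,i→4,y→9 10:7→10,u→10,4→13,i→10,y→15 11:7→11,u→16,4→17,i→11,y→18 12:7→12,u→15,4→18,i→4,y→12 13:7→13,u→13,4→19,i→13,y→4 14:7→14,u→14,4→20,i→4,y→4 15:7→15,u→15,4→20,i→4,y→15 16:7→16,u→16,4→19,i→16,y→21 17:7→4,u→22,4→17,i→17,y→23 18:7→18,u→21,4→23,i→4,y→18 19:7→4,u→19,4→19,i→19,y→4 20:7→20,u→20,4→24,i→4,y→4 21:7→21,u→21,4→24,i→4,y→21 22:7→4,u→22,4→19,i→22,y→25 23:7→4,u→25,4→23,i→4,y→23 24:7→4,u→24,4→24,i→4,y→4 25:7→4,u→25,4→24,i→4,y→25 [Hopcroft].
'yi': run [33, 15, 1] end={s25} ∉↓L; 2/2 deletions ∈↓L.
'4iu4y': N↓-sim [33, 32, 30, 22, 11, 1] end={s25} — reject; 5/5 deletions ∈↓L.
'4i4447': N↓-sim [33, 32, 30, 24, 17, 9, 1] end={s25} rej; 6/6 deletions ∈↓L.
3 minimals (antichain).


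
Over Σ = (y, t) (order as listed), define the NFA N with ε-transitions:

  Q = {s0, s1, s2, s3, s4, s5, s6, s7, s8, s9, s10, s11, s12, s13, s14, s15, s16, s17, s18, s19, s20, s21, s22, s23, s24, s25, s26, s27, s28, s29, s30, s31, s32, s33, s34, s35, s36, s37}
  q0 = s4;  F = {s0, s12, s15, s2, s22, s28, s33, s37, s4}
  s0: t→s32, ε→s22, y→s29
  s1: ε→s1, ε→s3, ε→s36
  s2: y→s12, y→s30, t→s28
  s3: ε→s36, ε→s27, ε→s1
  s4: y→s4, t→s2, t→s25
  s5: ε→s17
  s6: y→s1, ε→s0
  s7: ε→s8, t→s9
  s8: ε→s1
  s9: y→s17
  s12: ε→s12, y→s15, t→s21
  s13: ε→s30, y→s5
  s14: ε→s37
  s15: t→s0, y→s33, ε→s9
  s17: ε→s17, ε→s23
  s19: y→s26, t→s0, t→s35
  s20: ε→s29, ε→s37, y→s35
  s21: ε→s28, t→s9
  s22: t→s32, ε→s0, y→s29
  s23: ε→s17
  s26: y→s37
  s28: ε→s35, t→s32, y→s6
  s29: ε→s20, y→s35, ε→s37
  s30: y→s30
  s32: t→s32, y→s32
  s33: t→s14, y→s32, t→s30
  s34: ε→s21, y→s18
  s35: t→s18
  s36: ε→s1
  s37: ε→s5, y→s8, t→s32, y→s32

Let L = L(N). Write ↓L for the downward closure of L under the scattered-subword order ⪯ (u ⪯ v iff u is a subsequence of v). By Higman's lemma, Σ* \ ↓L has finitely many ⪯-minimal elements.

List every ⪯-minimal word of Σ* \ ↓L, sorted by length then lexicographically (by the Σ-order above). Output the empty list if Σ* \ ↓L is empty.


|Q|=38, |F|=9, |δ|=66 (28 ε).
min D↑ (9 st, q0=0, F={6}): 0:y→0,t→1 1:y→2,t→3 2:y→4,t→3 3:y→5,t→6 4:y→7,t→5 5:y→8,t→6 6:y→6,t→6 7:y→6,t→8 8:y→6,t→6 (ε-aug+det+¬).
'ttt': N↓-sim [28, 27, 22, 5] end={s17,s18,s23,s32,s9} ∉↓L; 3/3 deletions ∈↓L.
'tyyyy': |S_i|=[28, 27, 25, 22, 17, 9] end={s1,s18,s27,s3,s30,s32,s35,s36,s8} — reject; 5/5 single-dels accept.
'ttyyy': run [28, 27, 22, 18, 15, 9] end={s1,s18,s27,s3,s30,s32,s35,s36,s8} ∉↓L; 5/5 deletions ∈↓L.
3 obstructions.

A = [ttt, tyyyy, ttyyy].


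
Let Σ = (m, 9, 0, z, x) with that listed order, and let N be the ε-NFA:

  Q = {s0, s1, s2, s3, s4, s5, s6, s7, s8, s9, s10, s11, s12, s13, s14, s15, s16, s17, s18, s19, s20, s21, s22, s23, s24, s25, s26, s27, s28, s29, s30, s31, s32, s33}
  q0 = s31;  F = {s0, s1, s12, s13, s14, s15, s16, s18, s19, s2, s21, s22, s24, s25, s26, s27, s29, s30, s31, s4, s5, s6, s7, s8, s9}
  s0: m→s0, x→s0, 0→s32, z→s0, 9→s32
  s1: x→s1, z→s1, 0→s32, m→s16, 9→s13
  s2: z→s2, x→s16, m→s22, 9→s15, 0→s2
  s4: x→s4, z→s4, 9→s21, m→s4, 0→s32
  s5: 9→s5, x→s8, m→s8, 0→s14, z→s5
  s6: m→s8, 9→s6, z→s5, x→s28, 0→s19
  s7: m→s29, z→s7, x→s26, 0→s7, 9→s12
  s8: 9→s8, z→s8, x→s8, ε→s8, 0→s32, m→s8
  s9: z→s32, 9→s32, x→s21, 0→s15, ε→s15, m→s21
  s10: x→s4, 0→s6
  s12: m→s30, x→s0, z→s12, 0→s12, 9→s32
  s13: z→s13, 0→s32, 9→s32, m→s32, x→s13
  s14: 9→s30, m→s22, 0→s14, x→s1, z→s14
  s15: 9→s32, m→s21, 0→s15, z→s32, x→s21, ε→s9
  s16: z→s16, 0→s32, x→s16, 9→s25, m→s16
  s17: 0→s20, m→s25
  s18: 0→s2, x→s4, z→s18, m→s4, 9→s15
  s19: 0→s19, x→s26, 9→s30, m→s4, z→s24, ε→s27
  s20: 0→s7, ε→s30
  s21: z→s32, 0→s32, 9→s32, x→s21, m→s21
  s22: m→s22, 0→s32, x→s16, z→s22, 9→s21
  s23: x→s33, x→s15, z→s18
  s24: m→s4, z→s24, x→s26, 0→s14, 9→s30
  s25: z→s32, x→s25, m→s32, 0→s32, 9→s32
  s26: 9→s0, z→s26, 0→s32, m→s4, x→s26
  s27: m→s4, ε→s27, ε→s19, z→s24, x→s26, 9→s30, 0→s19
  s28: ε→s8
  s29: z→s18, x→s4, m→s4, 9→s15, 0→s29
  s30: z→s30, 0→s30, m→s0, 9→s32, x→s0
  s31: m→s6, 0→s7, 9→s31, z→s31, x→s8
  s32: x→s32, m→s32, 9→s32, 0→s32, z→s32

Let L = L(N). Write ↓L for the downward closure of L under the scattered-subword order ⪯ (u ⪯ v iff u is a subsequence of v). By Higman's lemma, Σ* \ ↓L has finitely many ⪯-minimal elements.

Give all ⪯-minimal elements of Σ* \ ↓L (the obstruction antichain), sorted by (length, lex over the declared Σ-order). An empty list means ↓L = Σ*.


|Q|=34, |F|=25, |δ|=146 (8 ε).
min D↑ (24 st, q0=0, F={9}): 0:m→1,9→0,0→2,z→0,x→3 1:m→3,9→1,0→4,z→5,x→3 2:m→6,9→7,0→2,z→2,x→8 3:m→3,9→3,0→9,z→3,x→3 4:m→10,9→11,0→4,z→12,x→8 5:m→3,9→5,0→13,z→5,x→3 6:m→10,9→14,0→6,z→15,x→10 7:m→11,9→9,0→7,z→7,x→16 8:m→10,9→16,0→9,z→8,x→8 9:m→9,9→9,0→9,z→9,x→9 10:m→10,9→17,0→9,z→10,x→10 11:m→16,9→9,0→11,z→11,x→16 12:m→10,9→11,0→13,z→12,x→8 13:m→18,9→11,0→13,z→13,x→19 14:m→17,9→9,0→14,z→9,x→17 15:m→10,9→14,0→20,z→15,x→10 16:m→16,9→9,0→9,z→16,x→16 17:m→17,9→9,0→9,z→9,x→17 18:m→18,9→17,0→9,z→18,x→21 19:m→21,9→22,0→9,z→19,x→19 20:m→18,9→14,0→20,z→20,x→21 21:m→21,9→23,0→9,z→21,x→21 22:m→9,9→9,0→9,z→22,x→22 23:m→9,9→9,0→9,z→9,x→23 (ε-aug+det+¬).
'x0': |S_i|=[27, 11, 1] end={s32} ∉↓L; 2/2 deletions ∈↓L.
'mm0': run [27, 24, 8, 1] end={s32} — reject; 3/3 del acc.
'099': |S_i|=[27, 22, 9, 1] end={s32} ∉↓L; 3/3 single-dels accept.
'0m9z': |S_i|=[27, 22, 13, 5, 1] end={s32} rej; 4/4 single-dels accept.
'mz0x9m': run [27, 24, 19, 13, 7, 3, 1] end={s32} ∉↓L; 6/6 deletions ∈↓L.
5 obstructions.

min(Σ*\↓L) = [x0, mm0, 099, 0m9z, mz0x9m].


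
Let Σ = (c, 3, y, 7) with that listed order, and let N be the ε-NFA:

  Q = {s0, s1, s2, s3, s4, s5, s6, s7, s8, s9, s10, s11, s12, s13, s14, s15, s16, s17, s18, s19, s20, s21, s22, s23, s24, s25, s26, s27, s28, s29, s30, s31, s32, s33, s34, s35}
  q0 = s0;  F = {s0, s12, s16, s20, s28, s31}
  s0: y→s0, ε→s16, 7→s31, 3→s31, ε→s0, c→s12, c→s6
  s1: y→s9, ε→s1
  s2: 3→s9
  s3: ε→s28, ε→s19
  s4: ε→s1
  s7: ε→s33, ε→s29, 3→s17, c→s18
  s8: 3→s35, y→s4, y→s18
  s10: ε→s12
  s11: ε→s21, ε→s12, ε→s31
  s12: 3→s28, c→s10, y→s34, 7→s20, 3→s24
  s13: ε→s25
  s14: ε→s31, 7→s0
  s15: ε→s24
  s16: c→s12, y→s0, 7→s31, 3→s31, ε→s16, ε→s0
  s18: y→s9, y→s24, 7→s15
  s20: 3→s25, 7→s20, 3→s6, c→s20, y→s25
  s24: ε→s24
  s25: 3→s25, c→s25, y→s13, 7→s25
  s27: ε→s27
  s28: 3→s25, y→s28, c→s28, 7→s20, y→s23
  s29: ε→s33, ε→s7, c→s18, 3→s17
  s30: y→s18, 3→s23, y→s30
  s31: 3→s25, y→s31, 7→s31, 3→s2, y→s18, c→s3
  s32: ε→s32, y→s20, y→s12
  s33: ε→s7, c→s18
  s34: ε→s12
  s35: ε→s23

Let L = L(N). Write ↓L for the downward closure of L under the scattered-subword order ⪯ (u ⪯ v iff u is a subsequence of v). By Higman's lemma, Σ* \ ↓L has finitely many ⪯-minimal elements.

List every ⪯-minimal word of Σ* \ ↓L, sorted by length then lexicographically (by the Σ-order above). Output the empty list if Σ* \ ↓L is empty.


|Q|=36, |F|=6, |δ|=78 (25 ε).
min D↑ (6 st, q0=0, F={5}): 0:c→1,3→2,y→0,7→2 1:c→1,3→3,y→1,7→4 2:c→3,3→5,y→2,7→2 3:c→3,3→5,y→3,7→4 4:c→4,3→5,y→5,7→4 5:c→5,3→5,y→5,7→5 [Hopcroft].
'33': N↓-sim [19, 14, 5] end={s13,s2,s25,s6,s9} ∉↓L; 2/2 deletions ∈↓L.
'73': run [19, 14, 5] end={s13,s2,s25,s6,s9} rej; 2/2 deletions ∈↓L.
'c7y': N↓-sim [19, 12, 4, 2] end={s13,s25} rej; 3/3 single-dels accept.
3 obstructions.

min(Σ*\↓L) = [33, 73, c7y].


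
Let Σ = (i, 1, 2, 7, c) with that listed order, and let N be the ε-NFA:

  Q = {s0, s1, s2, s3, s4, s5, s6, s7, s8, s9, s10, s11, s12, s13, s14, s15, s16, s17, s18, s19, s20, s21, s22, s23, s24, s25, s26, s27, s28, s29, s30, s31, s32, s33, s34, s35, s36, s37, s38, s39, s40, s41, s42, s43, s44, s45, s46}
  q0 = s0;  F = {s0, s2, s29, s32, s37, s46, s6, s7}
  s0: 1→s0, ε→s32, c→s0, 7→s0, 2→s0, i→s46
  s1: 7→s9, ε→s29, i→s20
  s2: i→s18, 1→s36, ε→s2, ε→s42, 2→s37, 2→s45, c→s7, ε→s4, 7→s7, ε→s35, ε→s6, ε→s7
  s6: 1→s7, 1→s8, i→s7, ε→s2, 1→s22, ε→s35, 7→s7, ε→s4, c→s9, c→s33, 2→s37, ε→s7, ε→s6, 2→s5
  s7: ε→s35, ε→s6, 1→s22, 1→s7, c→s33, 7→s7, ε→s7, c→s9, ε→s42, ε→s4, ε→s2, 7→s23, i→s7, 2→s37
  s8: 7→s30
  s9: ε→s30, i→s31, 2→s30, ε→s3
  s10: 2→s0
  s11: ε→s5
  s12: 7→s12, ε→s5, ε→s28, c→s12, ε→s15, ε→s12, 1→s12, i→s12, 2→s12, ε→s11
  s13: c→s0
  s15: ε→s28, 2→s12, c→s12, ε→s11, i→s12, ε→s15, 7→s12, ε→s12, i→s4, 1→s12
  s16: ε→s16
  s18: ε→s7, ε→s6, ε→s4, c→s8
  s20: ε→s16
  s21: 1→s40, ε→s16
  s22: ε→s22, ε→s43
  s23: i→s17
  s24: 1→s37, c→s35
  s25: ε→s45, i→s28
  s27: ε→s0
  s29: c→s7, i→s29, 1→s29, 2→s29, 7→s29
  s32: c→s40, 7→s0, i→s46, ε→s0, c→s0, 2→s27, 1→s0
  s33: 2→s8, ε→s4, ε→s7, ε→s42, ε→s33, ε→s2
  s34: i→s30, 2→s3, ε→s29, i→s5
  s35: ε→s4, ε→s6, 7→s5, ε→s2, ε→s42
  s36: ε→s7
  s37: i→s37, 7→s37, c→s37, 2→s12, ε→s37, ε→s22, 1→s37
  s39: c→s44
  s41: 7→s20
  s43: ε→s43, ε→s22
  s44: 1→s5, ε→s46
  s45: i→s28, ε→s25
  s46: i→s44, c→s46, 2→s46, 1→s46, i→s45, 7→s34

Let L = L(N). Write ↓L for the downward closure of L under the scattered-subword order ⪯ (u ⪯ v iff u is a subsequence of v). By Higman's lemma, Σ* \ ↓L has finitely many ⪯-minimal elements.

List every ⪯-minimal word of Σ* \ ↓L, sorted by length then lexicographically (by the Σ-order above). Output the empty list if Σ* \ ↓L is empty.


|Q|=47, |F|=8, |δ|=142 (59 ε).
min D↑ (6 st, q0=0, F={5}): 0:i→1,1→0,2→0,7→0,c→0 1:i→1,1→1,2→1,7→2,c→1 2:i→2,1→2,2→2,7→2,c→3 3:i→3,1→3,2→4,7→3,c→3 4:i→4,1→4,2→5,7→4,c→4 5:i→5,1→5,2→5,7→5,c→5 (ε-aug+det+¬).
'i7c22': |S_i|=[34, 30, 28, 26, 13, 6] end={s11,s12,s15,s28,s4,s5} ∉↓L; 5/5 deletions ∈↓L.
1 obstructions.

min(Σ*\↓L) = [i7c22].


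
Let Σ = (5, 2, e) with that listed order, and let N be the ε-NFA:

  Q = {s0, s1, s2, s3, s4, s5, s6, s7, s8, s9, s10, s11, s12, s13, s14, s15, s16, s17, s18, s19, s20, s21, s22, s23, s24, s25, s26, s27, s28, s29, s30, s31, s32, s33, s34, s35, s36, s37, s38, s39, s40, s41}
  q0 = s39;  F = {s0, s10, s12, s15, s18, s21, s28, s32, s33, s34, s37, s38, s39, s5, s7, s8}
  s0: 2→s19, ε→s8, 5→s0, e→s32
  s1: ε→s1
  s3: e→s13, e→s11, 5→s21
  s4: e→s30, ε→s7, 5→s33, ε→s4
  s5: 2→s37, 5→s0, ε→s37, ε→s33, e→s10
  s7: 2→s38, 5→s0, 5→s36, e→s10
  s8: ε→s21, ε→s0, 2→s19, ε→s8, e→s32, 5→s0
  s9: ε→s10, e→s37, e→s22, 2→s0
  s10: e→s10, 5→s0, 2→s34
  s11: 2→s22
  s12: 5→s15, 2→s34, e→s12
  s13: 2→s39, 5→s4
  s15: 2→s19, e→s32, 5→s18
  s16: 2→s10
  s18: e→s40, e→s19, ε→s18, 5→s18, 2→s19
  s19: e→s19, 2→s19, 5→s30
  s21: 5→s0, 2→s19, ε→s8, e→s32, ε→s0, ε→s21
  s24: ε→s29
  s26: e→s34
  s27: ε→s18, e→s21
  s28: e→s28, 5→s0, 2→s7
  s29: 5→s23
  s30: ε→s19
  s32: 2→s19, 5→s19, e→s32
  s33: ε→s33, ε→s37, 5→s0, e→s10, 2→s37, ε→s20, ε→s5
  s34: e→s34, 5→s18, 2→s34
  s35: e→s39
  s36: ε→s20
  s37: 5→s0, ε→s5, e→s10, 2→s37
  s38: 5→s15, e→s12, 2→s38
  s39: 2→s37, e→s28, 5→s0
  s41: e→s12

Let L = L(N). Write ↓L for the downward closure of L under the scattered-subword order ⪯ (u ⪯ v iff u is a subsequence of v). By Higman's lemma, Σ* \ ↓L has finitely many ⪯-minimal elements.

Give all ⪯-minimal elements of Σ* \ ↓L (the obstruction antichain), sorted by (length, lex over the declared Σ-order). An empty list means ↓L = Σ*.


|Q|=42, |F|=16, |δ|=93 (23 ε).
min D↑ (13 st, q0=0, F={4}): 0:5→1,2→2,e→3 1:5→1,2→4,e→5 2:5→1,2→2,e→6 3:5→1,2→7,e→3 4:5→4,2→4,e→4 5:5→4,2→4,e→5 6:5→1,2→8,e→6 7:5→1,2→9,e→6 8:5→10,2→8,e→8 9:5→11,2→9,e→12 10:5→10,2→4,e→4 11:5→10,2→4,e→5 12:5→11,2→8,e→12.
'52': run [21, 11, 2] end={s19,s30} rej; 2/2 single-dels accept.
'5e5': N↓-sim [21, 11, 4, 2] end={s19,s30} ∉↓L; 3/3 single-dels accept.
'2e25e': N↓-sim [21, 19, 12, 5, 4, 3] end={s19,s30,s40} rej; 5/5 deletions ∈↓L.
'e2255e': N↓-sim [21, 17, 16, 9, 6, 4, 3] end={s19,s30,s40} — reject; 6/6 del acc.
4 obstructions.

A = [52, 5e5, 2e25e, e2255e].


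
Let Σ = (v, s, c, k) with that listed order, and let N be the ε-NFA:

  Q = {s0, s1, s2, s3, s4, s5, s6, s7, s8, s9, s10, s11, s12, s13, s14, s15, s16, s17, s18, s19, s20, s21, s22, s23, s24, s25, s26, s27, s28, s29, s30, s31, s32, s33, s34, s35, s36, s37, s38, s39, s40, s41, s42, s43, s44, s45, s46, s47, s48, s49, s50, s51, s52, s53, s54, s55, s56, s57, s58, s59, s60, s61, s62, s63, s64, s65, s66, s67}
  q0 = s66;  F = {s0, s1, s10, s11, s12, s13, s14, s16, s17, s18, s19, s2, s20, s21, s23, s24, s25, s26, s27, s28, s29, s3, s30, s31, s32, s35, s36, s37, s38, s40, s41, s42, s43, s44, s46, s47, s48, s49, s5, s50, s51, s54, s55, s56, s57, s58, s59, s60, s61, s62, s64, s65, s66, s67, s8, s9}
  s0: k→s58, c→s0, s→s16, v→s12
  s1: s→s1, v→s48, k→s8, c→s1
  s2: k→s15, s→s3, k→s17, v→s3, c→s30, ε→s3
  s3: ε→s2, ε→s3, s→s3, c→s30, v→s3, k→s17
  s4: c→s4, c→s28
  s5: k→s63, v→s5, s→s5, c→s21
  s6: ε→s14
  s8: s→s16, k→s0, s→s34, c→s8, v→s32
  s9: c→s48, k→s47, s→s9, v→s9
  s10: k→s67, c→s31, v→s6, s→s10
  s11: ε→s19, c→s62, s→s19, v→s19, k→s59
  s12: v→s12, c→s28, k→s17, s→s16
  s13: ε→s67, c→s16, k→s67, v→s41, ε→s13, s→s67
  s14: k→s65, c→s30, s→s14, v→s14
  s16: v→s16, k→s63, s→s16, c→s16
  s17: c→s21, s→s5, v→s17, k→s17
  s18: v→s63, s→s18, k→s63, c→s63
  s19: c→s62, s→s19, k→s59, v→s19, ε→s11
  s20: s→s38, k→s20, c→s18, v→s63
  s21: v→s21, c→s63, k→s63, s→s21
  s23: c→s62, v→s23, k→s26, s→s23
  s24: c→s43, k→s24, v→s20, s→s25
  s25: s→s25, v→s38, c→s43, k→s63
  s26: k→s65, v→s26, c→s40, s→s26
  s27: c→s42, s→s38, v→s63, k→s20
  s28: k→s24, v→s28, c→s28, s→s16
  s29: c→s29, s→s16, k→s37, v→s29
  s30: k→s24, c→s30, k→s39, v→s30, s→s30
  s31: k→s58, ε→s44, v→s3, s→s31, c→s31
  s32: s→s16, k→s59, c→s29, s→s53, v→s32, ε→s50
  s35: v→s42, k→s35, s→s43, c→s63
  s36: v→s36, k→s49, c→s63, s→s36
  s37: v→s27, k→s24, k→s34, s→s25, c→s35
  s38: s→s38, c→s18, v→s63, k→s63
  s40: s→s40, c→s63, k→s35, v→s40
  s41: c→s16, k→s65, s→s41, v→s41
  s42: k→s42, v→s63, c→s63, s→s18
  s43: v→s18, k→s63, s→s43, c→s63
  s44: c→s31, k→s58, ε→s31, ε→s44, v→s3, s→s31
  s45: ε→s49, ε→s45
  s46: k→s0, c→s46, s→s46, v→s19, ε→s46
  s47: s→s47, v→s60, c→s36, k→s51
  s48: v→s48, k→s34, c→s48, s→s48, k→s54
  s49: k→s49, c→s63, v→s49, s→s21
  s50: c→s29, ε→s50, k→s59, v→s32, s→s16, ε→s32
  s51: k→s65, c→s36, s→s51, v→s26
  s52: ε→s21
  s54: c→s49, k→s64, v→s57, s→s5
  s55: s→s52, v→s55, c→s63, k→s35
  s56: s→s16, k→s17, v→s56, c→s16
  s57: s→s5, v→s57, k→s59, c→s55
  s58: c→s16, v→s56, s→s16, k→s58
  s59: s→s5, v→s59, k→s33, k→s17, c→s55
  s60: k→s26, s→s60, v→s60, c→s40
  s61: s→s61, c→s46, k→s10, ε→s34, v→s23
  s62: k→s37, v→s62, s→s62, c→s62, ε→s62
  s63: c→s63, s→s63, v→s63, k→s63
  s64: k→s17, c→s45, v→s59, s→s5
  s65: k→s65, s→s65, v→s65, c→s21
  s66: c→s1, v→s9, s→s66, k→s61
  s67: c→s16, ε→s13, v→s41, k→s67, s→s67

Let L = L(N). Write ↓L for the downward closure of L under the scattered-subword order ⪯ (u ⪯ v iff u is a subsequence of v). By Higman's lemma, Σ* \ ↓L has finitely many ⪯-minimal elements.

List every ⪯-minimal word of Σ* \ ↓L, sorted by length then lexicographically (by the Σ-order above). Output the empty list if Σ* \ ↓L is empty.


min(Σ*\↓L) = [vkcc, cksk, kkkck, kvckvv].

|Q|=68, |F|=56, |δ|=258 (21 ε).
min D↑ (52 st, q0=0, F={28}): 0:v→1,s→0,c→2,k→3 1:v→1,s→1,c→4,k→5 2:v→4,s→2,c→2,k→6 3:v→7,s→3,c→8,k→9 4:v→4,s→4,c→4,k→10 5:v→11,s→5,c→12,k→13 6:v→14,s→15,c→6,k→16 7:v→7,s→7,c→17,k→18 8:v→19,s→8,c→8,k→16 9:v→20,s→9,c→21,k→22 10:v→23,s→24,c→25,k→26 11:v→11,s→11,c→27,k→18 12:v→12,s→12,c→28,k→25 13:v→18,s→13,c→12,k→29 14:v→14,s→15,c→30,k→31 15:v→15,s→15,c→15,k→28 16:v→32,s→15,c→16,k→33 17:v→17,s→17,c→17,k→34 18:v→18,s→18,c→27,k→29 19:v→19,s→19,c→17,k→31 20:v→20,s→20,c→35,k→29 21:v→36,s→21,c→21,k→33 22:v→37,s→22,c→15,k→22 23:v→23,s→24,c→38,k→31 24:v→24,s→24,c→39,k→28 25:v→25,s→39,c→28,k→25 26:v→31,s→24,c→25,k→40 27:v→27,s→27,c→28,k→41 28:v→28,s→28,c→28,k→28 29:v→29,s→29,c→39,k→29 30:v→30,s→15,c→30,k→34 31:v→31,s→24,c→38,k→40 32:v→32,s→15,c→42,k→40 33:v→43,s→15,c→15,k→33 34:v→44,s→45,c→41,k→46 35:v→35,s→35,c→35,k→46 36:v→36,s→36,c→35,k→40 37:v→37,s→37,c→15,k→29 38:v→38,s→39,c→28,k→41 39:v→39,s→39,c→28,k→28 40:v→40,s→24,c→39,k→40 41:v→47,s→48,c→28,k→41 42:v→42,s→15,c→42,k→46 43:v→43,s→15,c→15,k→40 44:v→28,s→49,c→47,k→50 45:v→49,s→45,c→48,k→28 46:v→50,s→45,c→48,k→46 47:v→28,s→51,c→28,k→47 48:v→51,s→48,c→28,k→28 49:v→28,s→49,c→51,k→28 50:v→28,s→49,c→51,k→50 51:v→28,s→51,c→28,k→28.
'vkcc': N↓-sim [65, 53, 33, 12, 1] end={s63} rej; 4/4 single-dels accept.
'cksk': run [65, 50, 37, 11, 1] end={s63} — reject; 4/4 single-dels accept.
'kkkck': N↓-sim [65, 61, 46, 24, 5, 1] end={s63} ∉↓L; 5/5 del acc.
'kvckvv': N↓-sim [65, 61, 46, 22, 13, 6, 1] end={s63} — reject; 6/6 single-dels accept.
4 words, ⪯-incomp.
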